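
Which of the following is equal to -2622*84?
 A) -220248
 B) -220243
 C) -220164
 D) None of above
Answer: A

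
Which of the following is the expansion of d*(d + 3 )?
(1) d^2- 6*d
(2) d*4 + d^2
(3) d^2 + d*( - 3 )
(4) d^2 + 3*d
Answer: 4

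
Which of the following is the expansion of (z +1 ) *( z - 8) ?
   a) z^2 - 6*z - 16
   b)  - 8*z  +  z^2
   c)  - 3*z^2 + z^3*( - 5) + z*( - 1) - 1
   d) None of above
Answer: d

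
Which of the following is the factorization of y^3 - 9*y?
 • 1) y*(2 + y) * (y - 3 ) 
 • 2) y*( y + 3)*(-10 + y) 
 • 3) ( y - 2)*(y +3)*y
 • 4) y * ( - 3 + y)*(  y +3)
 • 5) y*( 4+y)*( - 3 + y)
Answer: 4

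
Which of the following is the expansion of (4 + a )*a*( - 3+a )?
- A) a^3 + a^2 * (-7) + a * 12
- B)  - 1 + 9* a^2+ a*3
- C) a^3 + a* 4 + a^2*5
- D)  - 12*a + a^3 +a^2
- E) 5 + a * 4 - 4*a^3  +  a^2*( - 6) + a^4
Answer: D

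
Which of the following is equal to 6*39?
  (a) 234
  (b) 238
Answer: a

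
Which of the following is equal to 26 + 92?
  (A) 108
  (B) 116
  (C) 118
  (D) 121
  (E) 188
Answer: C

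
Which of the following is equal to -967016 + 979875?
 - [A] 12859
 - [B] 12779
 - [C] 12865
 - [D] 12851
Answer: A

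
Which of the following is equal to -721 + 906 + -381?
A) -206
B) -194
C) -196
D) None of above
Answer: C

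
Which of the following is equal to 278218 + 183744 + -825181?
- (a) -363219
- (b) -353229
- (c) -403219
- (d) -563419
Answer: a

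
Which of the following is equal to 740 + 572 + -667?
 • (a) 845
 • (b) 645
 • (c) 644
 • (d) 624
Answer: b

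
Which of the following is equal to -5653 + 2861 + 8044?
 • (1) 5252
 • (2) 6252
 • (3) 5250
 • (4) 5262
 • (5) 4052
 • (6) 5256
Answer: 1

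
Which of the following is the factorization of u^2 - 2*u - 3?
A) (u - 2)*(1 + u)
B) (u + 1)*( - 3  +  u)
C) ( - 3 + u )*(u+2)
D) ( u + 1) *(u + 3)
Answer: B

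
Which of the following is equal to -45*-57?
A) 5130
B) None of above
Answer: B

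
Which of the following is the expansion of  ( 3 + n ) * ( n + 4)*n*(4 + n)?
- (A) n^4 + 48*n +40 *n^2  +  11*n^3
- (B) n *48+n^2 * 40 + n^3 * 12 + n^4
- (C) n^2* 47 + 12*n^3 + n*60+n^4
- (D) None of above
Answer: A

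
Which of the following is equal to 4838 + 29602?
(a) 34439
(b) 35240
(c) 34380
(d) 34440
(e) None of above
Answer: d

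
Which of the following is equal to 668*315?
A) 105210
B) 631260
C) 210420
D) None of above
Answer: C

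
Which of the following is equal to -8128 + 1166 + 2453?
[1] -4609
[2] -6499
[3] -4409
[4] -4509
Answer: 4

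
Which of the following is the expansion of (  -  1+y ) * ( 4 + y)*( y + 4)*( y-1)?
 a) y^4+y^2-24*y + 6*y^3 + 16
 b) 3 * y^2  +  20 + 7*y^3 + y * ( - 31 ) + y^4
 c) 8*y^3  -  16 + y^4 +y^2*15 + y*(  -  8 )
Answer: a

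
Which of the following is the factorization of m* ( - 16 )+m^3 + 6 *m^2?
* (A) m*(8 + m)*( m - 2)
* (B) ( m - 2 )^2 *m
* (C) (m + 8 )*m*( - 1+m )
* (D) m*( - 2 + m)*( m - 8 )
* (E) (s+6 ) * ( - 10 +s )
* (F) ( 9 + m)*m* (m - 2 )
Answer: A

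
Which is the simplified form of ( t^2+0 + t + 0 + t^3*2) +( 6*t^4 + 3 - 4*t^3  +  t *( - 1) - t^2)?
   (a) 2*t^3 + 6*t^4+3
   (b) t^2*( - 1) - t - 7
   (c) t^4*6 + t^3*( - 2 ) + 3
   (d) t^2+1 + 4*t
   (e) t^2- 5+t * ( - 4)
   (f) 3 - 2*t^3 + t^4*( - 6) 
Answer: c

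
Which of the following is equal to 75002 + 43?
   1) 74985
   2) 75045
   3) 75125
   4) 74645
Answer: 2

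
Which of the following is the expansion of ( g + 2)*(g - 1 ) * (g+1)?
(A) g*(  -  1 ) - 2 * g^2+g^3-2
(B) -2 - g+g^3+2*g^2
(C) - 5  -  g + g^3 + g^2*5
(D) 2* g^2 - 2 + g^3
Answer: B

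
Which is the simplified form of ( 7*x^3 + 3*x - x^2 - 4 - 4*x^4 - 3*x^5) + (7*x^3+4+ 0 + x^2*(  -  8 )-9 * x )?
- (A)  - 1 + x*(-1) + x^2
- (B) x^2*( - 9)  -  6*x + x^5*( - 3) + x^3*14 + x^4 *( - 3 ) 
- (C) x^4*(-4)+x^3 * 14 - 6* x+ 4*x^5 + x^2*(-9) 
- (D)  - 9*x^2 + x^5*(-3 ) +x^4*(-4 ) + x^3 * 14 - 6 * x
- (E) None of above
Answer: D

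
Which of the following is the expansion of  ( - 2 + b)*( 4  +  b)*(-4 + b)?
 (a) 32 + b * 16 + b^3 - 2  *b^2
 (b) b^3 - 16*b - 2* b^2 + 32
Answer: b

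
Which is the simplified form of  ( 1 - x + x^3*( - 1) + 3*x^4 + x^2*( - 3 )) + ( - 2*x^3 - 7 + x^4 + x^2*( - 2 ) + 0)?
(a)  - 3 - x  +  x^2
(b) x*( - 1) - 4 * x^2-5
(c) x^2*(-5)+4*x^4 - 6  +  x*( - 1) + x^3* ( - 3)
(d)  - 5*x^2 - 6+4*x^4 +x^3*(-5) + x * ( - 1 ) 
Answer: c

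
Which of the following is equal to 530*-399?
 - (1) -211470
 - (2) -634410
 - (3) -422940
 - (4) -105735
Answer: 1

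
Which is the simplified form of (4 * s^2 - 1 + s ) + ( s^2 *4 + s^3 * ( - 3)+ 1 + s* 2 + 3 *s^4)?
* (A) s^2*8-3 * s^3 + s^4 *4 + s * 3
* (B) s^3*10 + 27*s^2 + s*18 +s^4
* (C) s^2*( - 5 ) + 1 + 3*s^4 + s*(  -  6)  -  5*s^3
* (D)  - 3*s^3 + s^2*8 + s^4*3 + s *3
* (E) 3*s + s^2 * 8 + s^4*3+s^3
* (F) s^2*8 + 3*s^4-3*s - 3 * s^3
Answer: D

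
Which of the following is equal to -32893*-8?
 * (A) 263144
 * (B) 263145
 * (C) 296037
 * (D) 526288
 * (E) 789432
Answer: A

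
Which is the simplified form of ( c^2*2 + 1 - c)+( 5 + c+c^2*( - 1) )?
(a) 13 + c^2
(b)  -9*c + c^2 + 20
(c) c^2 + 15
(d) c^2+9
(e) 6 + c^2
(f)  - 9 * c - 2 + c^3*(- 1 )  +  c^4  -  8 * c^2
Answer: e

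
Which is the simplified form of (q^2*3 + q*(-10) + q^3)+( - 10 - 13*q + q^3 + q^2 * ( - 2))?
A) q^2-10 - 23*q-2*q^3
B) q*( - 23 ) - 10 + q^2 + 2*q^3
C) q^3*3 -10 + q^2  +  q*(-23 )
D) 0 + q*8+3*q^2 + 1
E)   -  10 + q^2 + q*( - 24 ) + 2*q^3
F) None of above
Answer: B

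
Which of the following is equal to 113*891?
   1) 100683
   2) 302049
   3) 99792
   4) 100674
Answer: 1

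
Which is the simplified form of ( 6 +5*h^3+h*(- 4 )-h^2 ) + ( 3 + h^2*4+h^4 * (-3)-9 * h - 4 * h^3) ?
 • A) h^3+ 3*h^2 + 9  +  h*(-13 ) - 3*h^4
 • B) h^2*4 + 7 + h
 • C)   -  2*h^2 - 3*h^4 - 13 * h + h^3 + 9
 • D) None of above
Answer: A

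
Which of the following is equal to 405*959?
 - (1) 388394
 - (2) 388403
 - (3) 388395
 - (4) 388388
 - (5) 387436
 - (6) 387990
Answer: 3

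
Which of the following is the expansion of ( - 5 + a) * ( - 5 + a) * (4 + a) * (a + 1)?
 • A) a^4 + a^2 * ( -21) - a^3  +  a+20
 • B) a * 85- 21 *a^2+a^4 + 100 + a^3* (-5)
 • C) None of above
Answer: B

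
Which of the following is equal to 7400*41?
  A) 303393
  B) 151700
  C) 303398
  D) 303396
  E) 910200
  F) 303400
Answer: F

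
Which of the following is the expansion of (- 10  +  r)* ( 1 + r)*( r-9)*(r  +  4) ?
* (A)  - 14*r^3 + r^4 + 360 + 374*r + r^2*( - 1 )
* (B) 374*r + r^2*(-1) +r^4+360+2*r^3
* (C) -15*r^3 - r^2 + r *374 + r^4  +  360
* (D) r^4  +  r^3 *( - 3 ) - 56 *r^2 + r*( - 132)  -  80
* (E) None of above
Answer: A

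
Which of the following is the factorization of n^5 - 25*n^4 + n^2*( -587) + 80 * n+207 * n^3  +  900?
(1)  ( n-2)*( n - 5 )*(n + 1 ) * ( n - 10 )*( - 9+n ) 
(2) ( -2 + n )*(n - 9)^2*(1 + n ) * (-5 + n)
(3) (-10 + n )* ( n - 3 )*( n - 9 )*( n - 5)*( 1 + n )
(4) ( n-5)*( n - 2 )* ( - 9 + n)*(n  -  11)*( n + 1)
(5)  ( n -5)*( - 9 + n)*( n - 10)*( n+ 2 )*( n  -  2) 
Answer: 1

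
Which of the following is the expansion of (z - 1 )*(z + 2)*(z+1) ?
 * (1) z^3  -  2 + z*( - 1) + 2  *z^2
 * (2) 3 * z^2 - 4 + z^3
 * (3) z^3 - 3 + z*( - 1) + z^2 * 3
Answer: 1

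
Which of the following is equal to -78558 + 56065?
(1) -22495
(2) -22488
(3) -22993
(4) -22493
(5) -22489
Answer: 4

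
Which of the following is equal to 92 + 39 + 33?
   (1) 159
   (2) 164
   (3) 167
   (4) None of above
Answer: 2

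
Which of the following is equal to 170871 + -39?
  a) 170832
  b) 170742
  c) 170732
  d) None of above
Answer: a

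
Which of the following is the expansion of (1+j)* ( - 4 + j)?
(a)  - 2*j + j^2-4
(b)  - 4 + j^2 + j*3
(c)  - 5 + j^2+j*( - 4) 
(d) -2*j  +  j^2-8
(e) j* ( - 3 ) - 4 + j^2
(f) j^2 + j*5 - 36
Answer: e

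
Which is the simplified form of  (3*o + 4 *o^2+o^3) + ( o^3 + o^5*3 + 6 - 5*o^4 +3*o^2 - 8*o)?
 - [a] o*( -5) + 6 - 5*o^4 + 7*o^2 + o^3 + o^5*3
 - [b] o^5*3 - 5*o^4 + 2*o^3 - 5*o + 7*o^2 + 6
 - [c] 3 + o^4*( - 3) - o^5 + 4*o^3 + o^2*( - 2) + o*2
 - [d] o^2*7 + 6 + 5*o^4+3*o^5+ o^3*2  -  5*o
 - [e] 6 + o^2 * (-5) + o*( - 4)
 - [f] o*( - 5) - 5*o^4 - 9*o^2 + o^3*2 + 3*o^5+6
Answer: b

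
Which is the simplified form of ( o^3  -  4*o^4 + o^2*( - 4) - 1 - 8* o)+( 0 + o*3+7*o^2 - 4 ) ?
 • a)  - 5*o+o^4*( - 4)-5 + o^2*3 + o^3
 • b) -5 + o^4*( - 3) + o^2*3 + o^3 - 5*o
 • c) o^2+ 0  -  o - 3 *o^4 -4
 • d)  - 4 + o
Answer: a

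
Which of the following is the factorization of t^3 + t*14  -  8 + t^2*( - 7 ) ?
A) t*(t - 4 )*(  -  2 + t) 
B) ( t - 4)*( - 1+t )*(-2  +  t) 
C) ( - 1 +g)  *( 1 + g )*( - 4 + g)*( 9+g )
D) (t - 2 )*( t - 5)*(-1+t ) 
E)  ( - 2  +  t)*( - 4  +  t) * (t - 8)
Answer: B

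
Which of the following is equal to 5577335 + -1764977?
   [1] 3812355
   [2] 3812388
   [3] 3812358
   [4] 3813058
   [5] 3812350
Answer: 3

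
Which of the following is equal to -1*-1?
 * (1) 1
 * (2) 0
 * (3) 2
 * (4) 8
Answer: 1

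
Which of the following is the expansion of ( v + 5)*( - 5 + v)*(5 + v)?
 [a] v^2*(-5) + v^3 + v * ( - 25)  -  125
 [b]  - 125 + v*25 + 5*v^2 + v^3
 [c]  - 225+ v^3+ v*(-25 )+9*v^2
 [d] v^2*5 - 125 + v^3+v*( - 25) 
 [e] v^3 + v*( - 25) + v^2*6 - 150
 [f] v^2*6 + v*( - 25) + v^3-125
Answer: d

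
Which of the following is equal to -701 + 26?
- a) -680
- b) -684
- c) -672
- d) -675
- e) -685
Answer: d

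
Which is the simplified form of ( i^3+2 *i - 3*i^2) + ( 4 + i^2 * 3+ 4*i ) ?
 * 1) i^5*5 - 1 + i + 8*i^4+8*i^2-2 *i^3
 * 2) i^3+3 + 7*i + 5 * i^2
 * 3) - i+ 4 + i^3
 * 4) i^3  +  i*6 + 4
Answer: 4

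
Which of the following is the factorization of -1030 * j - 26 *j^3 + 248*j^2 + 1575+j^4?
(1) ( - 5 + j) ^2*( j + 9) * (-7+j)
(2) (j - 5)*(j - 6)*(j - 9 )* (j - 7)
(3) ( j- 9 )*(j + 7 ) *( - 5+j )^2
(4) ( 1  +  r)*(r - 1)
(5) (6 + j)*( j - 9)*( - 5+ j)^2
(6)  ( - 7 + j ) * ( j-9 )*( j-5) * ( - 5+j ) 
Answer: 6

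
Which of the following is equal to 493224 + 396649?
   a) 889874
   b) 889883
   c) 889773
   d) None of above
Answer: d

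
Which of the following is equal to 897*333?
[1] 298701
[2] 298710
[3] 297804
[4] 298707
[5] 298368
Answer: 1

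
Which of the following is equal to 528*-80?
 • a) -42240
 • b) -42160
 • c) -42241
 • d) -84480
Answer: a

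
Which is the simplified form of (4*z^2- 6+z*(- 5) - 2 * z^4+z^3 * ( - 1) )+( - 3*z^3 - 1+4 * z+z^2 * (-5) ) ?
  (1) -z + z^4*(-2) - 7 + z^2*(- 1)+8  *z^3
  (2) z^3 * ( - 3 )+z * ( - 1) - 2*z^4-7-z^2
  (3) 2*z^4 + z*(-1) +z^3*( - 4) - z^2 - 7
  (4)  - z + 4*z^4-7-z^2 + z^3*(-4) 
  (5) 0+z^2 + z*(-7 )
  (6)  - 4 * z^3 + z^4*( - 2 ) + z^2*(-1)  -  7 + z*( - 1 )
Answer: 6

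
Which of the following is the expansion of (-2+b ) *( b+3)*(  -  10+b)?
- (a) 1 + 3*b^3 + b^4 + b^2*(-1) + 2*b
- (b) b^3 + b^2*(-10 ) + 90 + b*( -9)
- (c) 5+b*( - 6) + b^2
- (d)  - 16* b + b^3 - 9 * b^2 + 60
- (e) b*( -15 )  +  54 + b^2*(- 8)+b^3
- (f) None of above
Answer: d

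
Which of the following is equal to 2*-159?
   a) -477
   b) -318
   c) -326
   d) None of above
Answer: b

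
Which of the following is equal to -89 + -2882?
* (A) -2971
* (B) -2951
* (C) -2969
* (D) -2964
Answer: A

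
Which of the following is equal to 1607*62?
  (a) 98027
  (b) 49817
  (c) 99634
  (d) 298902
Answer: c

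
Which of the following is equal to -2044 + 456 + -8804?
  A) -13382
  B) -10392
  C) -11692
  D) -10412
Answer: B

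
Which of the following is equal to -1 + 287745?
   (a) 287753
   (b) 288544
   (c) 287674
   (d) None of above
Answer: d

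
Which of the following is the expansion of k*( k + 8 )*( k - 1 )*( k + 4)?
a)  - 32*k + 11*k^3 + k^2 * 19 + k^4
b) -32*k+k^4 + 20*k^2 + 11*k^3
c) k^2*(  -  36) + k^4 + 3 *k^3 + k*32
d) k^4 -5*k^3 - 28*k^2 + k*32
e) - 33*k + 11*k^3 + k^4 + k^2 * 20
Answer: b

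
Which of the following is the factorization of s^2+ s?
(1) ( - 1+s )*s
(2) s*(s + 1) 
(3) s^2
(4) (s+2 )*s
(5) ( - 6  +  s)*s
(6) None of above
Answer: 2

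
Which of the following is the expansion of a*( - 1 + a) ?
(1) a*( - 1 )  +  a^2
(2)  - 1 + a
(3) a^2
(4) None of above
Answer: 1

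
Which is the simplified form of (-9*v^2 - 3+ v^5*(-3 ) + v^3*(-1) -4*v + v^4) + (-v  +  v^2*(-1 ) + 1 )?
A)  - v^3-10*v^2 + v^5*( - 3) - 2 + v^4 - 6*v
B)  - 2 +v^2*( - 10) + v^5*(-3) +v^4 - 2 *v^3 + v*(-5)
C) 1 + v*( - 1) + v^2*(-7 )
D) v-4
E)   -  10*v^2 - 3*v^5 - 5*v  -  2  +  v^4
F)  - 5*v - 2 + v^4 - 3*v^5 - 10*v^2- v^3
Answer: F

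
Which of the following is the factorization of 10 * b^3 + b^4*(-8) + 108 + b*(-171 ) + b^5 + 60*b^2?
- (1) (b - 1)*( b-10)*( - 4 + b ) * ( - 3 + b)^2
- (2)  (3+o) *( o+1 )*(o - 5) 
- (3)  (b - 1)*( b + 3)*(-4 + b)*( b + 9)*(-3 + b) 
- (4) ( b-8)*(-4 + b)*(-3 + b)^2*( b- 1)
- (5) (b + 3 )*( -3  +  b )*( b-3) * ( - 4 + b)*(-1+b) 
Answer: 5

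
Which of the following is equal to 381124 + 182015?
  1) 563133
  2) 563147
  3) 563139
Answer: 3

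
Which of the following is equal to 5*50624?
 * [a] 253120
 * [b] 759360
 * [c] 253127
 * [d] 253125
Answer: a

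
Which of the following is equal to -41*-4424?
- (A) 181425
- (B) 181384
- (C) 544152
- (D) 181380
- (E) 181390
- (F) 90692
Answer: B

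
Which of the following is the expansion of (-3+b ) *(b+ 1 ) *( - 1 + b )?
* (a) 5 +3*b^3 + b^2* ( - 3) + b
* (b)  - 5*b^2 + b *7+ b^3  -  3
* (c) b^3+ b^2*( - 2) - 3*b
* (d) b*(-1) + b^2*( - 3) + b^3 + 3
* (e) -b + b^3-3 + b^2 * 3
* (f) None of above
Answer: d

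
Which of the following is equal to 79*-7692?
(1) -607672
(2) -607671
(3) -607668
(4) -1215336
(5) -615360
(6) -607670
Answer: 3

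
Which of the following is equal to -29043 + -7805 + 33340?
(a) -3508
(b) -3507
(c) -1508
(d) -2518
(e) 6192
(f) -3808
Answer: a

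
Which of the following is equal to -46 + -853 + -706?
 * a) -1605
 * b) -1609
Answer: a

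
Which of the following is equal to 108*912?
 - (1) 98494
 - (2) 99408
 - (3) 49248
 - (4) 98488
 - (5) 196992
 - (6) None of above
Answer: 6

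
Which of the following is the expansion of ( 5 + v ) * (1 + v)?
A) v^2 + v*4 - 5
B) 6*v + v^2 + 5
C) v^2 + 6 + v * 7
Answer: B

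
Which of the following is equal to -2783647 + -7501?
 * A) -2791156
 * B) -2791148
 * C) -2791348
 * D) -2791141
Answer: B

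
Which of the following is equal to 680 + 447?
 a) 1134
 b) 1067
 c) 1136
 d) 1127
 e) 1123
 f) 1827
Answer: d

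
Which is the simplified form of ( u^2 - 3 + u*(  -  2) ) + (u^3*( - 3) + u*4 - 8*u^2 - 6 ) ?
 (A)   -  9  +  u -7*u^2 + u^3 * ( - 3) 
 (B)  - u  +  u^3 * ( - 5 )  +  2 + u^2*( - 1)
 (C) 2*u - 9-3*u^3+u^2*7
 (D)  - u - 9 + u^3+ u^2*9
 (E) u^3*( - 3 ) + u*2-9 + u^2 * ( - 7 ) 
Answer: E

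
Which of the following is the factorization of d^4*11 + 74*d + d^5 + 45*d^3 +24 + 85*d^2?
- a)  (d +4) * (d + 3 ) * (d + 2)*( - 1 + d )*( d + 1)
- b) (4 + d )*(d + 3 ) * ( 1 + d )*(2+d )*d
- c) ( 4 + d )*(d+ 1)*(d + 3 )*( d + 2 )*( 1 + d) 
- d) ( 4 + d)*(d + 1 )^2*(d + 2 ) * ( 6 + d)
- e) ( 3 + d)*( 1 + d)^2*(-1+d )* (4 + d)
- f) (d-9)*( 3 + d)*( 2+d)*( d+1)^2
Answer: c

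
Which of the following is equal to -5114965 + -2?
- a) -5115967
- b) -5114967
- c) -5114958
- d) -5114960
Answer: b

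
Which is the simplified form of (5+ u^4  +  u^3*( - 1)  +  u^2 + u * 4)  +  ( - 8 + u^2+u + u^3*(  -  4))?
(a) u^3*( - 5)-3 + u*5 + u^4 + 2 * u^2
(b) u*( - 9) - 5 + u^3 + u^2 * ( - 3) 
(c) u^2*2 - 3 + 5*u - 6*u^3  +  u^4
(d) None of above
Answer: a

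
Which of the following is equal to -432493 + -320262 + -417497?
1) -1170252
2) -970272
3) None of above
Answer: 1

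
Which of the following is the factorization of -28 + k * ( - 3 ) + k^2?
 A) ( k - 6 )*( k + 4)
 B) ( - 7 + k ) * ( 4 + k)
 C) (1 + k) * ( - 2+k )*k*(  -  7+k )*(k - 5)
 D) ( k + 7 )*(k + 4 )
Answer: B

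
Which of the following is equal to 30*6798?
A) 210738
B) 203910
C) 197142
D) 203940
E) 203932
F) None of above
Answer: D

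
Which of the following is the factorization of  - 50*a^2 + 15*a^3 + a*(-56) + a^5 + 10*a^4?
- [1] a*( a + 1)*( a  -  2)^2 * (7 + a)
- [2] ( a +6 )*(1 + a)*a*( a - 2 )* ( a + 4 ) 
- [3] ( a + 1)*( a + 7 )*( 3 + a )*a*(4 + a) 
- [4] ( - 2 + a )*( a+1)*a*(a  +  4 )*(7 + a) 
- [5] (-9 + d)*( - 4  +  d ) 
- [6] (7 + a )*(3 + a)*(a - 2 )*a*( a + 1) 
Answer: 4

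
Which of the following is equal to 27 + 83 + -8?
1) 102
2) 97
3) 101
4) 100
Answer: 1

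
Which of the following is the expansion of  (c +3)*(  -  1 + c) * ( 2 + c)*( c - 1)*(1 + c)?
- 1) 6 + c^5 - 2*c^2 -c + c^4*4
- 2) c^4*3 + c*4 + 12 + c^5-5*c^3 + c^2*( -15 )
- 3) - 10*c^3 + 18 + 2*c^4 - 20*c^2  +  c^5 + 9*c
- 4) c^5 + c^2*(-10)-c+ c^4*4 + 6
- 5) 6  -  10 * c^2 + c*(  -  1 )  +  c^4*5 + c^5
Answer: 4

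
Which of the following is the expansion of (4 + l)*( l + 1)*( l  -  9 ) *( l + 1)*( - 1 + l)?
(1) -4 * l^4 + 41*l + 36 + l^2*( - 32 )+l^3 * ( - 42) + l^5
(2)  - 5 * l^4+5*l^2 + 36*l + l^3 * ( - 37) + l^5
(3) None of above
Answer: 1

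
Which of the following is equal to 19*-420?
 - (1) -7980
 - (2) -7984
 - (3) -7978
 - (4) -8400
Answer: 1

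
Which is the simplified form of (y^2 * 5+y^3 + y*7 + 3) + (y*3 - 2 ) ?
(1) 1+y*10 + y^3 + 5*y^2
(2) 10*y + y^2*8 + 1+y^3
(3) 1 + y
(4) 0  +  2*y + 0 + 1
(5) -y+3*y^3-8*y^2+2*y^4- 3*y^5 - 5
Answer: 1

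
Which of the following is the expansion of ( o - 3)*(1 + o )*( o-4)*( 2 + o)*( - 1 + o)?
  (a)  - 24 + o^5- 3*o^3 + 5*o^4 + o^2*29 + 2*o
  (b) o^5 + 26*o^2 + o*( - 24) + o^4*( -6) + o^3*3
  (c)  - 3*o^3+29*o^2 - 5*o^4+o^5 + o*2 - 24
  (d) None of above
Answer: c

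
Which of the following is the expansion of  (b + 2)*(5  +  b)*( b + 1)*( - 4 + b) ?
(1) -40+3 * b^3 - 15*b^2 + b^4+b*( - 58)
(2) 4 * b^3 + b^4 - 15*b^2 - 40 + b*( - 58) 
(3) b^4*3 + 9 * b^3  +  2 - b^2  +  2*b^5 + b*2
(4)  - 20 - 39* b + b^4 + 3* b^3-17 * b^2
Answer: 2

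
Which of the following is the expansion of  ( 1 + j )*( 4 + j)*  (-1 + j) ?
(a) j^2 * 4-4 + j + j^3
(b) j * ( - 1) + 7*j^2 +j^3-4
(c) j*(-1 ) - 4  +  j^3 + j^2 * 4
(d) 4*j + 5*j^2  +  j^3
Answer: c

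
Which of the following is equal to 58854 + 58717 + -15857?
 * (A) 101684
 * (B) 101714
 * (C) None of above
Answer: B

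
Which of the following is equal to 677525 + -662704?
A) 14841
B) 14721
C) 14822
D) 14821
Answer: D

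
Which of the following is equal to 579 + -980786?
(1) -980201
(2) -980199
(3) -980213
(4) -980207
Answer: 4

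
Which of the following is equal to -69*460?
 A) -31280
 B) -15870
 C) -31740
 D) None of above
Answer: C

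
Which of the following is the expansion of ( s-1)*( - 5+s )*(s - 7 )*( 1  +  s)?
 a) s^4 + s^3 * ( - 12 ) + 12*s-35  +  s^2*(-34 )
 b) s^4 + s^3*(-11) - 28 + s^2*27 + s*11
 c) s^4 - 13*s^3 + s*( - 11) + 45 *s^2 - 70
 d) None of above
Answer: d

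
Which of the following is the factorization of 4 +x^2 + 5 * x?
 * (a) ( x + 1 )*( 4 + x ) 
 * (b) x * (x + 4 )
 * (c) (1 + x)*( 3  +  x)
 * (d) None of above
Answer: a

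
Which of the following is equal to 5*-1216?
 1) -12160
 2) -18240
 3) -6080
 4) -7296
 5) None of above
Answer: 3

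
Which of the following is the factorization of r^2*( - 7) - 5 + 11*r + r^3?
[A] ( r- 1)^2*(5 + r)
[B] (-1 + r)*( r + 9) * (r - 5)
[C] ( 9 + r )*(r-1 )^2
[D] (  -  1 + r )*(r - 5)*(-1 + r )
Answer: D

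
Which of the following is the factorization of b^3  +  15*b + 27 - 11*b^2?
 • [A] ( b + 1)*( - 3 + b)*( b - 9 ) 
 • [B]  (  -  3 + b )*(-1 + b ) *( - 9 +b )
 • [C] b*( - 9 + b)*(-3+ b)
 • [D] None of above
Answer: A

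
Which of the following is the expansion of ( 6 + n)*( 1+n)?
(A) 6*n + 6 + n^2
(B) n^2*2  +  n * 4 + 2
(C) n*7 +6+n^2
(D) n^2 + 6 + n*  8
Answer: C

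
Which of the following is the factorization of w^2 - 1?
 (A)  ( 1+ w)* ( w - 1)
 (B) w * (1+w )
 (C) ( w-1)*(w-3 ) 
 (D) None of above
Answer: A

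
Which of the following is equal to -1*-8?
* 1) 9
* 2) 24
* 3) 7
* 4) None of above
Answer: 4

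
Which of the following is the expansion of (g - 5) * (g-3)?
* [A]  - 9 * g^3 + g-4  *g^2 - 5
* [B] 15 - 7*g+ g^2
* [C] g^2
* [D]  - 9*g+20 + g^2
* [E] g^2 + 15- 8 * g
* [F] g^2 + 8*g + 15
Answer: E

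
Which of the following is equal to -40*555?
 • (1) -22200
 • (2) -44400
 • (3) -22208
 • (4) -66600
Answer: 1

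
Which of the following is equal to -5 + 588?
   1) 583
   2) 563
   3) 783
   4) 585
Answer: 1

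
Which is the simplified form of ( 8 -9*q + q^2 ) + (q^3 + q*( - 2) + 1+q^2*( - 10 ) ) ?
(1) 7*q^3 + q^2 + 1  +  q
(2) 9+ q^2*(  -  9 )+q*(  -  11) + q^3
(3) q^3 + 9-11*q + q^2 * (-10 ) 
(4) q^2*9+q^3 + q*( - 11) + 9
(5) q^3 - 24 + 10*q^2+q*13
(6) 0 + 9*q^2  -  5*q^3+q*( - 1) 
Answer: 2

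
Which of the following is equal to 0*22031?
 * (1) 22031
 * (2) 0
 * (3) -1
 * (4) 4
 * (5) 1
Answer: 2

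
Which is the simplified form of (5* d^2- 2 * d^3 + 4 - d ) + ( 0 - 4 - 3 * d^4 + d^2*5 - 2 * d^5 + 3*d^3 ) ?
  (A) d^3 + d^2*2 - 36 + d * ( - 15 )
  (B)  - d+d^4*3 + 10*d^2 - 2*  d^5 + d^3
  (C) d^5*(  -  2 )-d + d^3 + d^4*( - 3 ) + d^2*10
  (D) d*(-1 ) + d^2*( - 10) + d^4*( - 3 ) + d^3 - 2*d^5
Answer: C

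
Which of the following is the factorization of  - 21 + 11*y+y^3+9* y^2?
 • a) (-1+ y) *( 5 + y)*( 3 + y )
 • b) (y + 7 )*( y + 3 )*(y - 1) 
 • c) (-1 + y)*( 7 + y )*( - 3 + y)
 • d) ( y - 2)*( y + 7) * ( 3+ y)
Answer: b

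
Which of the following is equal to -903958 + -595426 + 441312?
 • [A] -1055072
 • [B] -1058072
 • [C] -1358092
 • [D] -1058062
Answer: B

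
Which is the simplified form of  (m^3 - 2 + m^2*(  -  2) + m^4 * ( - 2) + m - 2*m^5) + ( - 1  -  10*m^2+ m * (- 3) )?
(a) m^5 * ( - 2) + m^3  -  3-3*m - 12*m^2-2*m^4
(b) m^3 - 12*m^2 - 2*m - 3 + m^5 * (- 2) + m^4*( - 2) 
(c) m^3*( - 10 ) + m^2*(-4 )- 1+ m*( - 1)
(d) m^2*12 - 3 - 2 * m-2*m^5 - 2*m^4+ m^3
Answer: b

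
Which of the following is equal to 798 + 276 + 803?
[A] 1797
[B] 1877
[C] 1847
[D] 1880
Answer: B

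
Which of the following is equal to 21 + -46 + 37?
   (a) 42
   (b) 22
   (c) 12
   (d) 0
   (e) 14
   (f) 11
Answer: c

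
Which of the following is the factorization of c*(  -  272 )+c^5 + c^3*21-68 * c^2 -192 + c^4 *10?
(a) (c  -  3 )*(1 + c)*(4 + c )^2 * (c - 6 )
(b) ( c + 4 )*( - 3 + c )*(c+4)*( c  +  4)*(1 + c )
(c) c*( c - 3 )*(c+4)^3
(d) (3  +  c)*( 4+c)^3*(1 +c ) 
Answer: b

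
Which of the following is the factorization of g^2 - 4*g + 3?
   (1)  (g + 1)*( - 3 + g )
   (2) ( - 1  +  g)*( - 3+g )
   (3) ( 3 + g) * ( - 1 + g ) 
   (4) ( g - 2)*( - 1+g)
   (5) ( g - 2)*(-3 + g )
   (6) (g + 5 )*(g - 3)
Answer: 2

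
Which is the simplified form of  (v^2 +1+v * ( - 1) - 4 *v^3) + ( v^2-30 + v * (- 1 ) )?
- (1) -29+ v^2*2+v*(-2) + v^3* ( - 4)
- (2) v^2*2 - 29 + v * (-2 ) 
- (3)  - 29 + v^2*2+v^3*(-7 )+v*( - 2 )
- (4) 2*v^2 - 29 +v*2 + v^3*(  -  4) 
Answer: 1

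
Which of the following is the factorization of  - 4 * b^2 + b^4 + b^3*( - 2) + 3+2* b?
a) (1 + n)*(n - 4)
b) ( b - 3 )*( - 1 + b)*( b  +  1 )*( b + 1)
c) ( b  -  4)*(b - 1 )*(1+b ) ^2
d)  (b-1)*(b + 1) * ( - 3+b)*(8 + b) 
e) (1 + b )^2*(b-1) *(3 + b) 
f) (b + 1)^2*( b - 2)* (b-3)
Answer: b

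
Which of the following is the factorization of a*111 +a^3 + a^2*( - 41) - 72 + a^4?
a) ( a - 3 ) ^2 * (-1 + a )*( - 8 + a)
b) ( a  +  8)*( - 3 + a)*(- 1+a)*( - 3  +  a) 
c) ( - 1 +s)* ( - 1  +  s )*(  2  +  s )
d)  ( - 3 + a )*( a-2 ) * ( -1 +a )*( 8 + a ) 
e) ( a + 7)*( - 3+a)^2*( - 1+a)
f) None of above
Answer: b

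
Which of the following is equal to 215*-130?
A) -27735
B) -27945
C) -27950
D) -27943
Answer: C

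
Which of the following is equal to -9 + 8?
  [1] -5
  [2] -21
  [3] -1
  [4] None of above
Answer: 3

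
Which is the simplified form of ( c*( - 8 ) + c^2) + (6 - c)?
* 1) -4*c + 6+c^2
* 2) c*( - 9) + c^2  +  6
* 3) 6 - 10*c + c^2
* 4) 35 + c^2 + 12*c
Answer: 2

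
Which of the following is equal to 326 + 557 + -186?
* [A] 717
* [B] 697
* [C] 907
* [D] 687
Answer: B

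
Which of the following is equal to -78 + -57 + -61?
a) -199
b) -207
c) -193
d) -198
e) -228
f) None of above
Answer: f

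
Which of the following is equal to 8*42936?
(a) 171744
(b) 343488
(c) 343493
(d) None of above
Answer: b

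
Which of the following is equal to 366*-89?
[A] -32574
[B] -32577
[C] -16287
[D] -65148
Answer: A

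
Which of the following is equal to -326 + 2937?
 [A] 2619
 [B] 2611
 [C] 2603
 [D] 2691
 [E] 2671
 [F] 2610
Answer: B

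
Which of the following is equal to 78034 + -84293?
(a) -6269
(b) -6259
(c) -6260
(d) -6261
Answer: b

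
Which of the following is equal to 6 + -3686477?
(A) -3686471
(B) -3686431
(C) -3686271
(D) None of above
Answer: A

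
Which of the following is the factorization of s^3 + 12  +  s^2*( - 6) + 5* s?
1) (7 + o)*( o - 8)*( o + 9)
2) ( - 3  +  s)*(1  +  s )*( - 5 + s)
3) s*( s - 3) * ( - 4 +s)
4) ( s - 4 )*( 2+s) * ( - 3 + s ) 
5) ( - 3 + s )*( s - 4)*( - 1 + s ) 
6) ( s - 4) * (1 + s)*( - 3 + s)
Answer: 6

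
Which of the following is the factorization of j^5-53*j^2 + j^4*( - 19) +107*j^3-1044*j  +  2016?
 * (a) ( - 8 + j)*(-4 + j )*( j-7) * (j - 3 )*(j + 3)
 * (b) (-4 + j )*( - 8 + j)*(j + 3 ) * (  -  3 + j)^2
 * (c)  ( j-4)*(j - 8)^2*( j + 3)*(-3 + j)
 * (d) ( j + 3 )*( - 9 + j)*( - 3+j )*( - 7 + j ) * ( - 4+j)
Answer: a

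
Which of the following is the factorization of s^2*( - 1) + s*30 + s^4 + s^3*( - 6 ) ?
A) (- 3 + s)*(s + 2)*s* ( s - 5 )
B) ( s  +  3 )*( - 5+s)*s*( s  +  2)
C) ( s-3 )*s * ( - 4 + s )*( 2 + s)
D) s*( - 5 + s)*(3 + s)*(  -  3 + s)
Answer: A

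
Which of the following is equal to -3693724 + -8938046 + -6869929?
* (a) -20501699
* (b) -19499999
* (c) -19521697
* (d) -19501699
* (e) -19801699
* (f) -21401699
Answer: d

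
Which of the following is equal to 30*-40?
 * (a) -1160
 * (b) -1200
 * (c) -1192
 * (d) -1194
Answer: b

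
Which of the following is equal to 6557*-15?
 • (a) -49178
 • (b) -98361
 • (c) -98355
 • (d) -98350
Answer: c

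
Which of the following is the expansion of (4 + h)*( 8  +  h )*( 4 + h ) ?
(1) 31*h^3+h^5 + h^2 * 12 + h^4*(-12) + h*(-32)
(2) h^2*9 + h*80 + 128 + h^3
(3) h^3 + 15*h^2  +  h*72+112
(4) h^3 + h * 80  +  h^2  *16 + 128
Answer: 4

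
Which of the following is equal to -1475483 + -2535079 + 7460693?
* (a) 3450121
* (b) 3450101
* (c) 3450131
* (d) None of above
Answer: c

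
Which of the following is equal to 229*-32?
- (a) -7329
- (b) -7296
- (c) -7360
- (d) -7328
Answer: d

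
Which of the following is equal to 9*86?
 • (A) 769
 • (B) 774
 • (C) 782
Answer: B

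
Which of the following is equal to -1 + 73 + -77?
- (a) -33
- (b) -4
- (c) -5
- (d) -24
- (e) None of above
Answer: c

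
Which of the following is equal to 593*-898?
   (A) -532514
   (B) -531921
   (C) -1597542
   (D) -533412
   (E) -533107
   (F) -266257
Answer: A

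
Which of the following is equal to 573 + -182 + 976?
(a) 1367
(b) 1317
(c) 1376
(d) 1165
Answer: a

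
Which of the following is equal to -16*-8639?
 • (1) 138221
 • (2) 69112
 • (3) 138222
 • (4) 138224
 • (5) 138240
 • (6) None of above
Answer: 4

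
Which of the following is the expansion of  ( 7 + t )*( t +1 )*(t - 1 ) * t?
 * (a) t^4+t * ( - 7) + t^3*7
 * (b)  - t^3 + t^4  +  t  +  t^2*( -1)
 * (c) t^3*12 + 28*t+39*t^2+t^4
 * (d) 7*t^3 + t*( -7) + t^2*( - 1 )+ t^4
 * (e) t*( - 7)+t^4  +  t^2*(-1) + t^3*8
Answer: d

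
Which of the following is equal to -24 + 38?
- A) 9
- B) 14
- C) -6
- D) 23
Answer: B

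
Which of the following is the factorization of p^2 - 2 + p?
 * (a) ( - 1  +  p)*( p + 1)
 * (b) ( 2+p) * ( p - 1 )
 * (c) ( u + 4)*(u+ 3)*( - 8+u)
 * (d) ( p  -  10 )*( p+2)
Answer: b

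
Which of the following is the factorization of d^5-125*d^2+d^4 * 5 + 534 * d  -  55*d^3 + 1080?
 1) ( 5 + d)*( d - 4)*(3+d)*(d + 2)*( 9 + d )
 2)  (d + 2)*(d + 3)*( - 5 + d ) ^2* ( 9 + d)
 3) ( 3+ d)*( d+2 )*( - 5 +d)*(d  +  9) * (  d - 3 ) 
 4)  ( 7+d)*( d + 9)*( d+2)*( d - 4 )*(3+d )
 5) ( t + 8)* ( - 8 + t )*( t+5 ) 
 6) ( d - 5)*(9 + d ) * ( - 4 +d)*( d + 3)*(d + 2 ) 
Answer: 6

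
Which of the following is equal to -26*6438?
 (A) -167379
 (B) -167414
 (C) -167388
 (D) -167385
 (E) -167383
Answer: C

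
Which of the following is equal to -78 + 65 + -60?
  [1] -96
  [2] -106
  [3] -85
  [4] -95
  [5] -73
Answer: 5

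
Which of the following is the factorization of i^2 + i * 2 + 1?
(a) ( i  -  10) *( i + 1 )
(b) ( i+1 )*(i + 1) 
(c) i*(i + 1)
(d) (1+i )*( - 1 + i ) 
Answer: b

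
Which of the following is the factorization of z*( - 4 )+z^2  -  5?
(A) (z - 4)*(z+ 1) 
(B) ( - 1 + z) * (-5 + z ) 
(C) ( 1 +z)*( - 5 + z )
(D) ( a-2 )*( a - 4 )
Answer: C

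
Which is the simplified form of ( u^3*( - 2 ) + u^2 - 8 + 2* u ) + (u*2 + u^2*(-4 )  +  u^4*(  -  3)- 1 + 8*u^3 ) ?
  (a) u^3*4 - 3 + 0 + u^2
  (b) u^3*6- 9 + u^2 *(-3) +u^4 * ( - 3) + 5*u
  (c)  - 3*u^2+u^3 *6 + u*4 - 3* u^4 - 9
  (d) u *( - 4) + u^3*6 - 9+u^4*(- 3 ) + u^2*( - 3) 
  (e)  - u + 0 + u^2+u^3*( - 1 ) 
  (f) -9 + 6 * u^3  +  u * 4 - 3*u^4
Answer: c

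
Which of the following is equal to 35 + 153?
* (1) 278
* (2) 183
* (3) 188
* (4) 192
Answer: 3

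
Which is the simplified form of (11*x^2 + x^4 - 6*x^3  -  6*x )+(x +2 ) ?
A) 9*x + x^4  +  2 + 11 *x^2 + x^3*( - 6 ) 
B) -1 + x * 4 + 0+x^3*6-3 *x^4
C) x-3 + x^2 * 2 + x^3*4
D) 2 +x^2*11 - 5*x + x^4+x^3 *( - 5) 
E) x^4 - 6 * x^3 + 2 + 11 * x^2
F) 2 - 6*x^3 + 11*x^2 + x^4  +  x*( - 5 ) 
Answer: F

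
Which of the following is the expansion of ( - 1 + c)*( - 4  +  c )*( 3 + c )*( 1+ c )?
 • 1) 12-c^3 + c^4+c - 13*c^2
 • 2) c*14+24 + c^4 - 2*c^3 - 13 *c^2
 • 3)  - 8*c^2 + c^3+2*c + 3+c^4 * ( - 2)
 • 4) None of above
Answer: 1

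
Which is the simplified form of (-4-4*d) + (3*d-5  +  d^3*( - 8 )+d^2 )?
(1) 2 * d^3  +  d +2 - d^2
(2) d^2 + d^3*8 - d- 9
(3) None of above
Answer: 3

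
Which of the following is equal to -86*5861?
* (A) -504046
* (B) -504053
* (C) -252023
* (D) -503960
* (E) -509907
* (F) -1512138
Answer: A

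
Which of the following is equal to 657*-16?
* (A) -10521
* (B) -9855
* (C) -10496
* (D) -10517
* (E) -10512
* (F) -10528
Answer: E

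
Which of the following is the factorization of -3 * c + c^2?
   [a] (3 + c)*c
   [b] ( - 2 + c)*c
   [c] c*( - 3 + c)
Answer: c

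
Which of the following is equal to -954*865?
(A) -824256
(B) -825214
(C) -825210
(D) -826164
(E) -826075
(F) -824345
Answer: C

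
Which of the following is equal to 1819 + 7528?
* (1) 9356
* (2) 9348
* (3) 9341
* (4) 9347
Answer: 4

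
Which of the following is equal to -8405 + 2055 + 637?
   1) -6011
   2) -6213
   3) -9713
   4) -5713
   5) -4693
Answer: 4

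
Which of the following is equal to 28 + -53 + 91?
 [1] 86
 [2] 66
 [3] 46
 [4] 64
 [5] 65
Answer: 2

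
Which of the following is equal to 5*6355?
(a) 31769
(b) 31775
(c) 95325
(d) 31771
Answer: b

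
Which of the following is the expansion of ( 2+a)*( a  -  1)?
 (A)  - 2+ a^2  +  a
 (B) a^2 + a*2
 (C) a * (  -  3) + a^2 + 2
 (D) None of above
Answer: A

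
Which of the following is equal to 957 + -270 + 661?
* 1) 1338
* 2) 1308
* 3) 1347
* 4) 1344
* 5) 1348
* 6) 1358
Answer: 5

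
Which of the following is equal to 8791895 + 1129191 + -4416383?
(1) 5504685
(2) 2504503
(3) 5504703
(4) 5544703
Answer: 3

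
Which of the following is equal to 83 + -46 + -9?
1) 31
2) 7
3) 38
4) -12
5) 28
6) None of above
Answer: 5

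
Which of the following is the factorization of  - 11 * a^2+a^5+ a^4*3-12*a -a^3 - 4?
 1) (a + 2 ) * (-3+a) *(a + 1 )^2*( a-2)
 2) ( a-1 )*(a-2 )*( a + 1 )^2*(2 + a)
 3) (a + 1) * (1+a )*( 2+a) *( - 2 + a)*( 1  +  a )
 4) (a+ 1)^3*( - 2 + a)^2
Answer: 3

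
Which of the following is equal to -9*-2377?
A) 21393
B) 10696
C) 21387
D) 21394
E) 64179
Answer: A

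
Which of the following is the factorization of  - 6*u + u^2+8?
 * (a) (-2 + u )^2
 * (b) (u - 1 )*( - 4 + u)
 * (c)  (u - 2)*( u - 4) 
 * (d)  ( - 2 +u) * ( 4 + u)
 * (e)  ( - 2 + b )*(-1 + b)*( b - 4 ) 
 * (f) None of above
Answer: c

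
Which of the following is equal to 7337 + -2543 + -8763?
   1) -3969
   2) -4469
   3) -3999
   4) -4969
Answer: 1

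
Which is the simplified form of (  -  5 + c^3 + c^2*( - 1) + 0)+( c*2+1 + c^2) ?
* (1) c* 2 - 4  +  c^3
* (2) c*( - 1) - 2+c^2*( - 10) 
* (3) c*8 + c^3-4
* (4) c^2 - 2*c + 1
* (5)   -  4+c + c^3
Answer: 1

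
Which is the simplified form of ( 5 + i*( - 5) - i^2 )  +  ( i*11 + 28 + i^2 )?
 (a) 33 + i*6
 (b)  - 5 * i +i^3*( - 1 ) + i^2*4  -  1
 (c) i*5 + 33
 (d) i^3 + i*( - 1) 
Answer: a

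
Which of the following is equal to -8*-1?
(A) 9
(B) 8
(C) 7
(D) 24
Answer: B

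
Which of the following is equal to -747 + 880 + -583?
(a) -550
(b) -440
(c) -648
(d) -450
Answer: d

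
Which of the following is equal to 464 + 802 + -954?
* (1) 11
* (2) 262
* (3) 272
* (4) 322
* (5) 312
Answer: 5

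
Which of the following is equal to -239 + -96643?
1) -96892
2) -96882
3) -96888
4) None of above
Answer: 2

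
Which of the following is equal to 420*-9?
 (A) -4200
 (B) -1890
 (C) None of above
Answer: C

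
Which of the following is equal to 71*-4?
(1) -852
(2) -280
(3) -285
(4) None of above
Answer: 4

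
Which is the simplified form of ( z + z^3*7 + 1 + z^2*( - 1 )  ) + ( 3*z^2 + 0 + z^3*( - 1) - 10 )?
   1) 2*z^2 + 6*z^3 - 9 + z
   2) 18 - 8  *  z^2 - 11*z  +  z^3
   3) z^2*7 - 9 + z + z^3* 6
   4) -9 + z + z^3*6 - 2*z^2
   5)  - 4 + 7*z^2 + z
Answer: 1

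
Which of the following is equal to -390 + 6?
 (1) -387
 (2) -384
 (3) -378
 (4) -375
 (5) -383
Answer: 2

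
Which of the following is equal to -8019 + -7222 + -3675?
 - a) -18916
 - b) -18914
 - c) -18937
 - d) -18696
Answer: a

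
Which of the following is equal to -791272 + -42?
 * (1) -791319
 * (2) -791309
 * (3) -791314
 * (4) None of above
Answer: 3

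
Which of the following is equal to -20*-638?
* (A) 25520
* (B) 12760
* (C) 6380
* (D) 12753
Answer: B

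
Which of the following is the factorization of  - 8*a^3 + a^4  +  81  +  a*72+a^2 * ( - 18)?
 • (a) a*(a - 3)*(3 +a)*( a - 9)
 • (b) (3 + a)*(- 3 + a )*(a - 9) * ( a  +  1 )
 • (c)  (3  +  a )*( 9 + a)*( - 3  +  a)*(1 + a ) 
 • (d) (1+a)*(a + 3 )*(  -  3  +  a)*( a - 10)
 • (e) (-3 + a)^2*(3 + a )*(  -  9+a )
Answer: b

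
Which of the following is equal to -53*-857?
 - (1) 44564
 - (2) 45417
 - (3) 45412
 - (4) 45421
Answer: 4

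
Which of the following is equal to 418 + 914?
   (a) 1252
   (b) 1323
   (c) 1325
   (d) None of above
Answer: d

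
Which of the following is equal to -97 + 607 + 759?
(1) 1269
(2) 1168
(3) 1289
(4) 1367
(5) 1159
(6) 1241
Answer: 1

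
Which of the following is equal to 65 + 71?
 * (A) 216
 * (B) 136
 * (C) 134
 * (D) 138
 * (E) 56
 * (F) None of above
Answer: B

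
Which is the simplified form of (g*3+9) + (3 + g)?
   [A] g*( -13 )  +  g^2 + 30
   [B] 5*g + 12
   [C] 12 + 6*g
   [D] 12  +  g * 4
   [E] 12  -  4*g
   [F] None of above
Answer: D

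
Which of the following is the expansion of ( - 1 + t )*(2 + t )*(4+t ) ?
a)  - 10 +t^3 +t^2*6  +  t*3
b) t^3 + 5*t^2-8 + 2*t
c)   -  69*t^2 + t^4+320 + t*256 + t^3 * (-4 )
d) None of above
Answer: b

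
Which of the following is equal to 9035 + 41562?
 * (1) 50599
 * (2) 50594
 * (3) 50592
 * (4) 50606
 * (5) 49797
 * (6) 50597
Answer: 6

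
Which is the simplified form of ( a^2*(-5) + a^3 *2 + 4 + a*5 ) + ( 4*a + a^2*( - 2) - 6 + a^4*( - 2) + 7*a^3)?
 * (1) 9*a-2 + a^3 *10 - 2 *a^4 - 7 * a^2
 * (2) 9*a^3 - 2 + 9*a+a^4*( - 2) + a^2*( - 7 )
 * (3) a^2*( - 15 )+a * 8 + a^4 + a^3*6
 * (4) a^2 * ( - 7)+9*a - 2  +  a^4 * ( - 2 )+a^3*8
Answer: 2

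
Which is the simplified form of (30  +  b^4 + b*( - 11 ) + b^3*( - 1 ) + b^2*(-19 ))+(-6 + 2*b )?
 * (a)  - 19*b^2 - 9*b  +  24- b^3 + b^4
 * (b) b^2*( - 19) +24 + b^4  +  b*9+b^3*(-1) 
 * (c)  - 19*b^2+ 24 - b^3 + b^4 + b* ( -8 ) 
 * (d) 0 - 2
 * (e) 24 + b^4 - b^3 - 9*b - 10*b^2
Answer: a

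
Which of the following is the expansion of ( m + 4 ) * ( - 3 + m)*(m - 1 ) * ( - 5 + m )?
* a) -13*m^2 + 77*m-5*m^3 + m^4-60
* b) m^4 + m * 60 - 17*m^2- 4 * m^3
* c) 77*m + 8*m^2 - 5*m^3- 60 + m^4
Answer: a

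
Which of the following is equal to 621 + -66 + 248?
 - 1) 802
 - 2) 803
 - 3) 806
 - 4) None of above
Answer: 2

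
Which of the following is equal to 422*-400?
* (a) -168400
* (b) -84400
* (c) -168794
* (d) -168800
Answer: d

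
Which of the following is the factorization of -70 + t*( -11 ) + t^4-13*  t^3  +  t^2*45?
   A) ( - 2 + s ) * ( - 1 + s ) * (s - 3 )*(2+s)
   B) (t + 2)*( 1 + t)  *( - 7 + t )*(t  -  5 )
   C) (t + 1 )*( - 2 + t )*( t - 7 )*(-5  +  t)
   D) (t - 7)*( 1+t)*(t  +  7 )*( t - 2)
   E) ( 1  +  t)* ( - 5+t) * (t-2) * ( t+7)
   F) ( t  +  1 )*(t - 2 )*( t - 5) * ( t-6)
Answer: C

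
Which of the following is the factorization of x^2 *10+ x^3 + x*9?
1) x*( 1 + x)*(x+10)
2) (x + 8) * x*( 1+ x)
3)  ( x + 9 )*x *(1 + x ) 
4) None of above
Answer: 3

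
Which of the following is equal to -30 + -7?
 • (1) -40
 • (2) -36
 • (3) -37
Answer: 3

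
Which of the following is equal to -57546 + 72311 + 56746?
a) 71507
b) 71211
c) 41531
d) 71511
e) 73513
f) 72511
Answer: d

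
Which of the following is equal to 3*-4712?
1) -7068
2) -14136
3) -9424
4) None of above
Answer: 2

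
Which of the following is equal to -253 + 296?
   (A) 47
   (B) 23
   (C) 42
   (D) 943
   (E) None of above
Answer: E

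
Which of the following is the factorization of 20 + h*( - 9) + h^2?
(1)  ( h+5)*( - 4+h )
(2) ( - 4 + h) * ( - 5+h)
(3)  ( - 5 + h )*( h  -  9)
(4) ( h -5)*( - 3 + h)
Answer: 2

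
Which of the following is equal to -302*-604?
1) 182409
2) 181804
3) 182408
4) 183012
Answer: 3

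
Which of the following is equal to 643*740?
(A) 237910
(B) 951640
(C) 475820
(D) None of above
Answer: C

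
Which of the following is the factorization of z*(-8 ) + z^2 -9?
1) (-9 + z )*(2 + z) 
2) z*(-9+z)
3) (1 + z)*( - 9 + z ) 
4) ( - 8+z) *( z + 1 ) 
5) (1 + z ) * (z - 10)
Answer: 3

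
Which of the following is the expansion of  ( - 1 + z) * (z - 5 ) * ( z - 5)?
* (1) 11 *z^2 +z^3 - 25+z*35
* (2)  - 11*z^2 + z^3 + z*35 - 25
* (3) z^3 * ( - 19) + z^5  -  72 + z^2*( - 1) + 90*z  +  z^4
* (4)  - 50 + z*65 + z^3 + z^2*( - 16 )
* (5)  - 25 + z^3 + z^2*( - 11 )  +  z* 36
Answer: 2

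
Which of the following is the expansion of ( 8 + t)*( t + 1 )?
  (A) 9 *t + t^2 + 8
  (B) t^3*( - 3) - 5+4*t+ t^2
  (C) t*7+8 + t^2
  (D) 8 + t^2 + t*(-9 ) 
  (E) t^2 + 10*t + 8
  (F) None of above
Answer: A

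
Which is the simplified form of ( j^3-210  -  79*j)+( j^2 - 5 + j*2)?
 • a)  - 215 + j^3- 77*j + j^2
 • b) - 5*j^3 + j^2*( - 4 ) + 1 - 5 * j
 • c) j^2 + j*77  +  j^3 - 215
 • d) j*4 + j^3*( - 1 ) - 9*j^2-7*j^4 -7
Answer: a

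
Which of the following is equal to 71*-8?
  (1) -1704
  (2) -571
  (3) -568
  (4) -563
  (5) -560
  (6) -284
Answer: 3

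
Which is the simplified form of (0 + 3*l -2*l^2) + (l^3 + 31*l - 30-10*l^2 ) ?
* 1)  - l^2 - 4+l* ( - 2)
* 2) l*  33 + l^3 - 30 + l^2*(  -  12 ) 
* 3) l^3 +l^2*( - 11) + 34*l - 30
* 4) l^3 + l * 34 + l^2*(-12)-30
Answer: 4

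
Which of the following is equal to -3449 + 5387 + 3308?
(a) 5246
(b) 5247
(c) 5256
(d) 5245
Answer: a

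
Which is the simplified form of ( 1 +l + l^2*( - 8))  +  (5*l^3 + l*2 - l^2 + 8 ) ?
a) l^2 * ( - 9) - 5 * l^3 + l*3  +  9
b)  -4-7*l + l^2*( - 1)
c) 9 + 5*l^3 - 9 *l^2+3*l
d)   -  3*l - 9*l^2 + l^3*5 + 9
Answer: c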